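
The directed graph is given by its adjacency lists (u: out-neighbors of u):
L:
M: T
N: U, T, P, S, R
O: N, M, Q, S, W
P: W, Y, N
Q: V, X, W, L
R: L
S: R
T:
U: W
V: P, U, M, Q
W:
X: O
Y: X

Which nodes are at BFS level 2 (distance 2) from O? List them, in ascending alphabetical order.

L, P, R, T, U, V, X

Level 0: O
Level 1: M, N, Q, S, W
Level 2: L, P, R, T, U, V, X
Level 3: Y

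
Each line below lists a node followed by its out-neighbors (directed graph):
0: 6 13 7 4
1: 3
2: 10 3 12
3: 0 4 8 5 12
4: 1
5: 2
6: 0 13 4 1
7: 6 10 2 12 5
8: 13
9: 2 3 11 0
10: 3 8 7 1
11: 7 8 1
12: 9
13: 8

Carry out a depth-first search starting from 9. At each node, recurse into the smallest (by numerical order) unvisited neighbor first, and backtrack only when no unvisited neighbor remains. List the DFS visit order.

9, 0, 4, 1, 3, 5, 2, 10, 7, 6, 13, 8, 12, 11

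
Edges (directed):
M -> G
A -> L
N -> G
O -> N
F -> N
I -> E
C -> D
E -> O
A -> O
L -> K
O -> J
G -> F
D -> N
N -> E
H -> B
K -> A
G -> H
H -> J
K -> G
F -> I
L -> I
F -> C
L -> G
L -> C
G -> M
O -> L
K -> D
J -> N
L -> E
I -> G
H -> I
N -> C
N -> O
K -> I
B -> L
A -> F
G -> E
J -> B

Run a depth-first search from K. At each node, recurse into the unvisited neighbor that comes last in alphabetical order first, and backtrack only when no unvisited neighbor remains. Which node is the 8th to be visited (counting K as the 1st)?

Visit K
K → I
I → G
G → M
G → H
H → J
J → N
N → O
O → L
L → E
L → C
C → D
J → B
G → F
K → A

Visit order: K, I, G, M, H, J, N, O, L, E, C, D, B, F, A

O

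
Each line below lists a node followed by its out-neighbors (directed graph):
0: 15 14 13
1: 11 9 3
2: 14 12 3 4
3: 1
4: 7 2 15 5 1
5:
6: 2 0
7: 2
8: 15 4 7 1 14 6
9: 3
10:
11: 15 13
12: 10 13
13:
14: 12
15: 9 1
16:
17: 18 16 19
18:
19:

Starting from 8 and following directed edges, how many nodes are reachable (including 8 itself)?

16

BFS from 8 visits: 8, 15, 4, 7, 1, 14, 6, 9, 2, 5, 11, 3, 12, 0, 13, 10
Reachable nodes: 16 of 20 total.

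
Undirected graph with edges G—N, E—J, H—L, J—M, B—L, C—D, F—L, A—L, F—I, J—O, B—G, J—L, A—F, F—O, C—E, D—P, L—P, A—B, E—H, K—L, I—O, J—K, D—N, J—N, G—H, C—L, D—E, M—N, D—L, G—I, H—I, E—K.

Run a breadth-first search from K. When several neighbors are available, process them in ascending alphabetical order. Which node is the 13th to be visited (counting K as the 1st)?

Visit K; enqueue E, J, L → queue [E, J, L]
Visit E; enqueue C, D, H → queue [J, L, C, D, H]
Visit J; enqueue M, N, O → queue [L, C, D, H, M, N, O]
Visit L; enqueue A, B, F, P → queue [C, D, H, M, N, O, A, B, F, P]
Visit C → queue [D, H, M, N, O, A, B, F, P]
Visit D → queue [H, M, N, O, A, B, F, P]
Visit H; enqueue G, I → queue [M, N, O, A, B, F, P, G, I]
Visit M → queue [N, O, A, B, F, P, G, I]
Visit N → queue [O, A, B, F, P, G, I]
Visit O → queue [A, B, F, P, G, I]
Visit A → queue [B, F, P, G, I]
Visit B → queue [F, P, G, I]
Visit F → queue [P, G, I]
Visit P → queue [G, I]
Visit G → queue [I]
Visit I → queue []

Visit order: K, E, J, L, C, D, H, M, N, O, A, B, F, P, G, I

F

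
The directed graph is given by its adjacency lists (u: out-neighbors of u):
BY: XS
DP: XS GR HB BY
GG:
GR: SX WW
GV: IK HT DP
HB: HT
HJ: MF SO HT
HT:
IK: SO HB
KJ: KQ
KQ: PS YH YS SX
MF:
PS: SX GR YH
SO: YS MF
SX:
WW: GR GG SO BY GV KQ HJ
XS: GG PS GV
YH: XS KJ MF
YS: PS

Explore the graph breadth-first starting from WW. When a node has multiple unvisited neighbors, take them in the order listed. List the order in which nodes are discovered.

Visit WW; enqueue GR, GG, SO, BY, GV, KQ, HJ → queue [GR, GG, SO, BY, GV, KQ, HJ]
Visit GR; enqueue SX → queue [GG, SO, BY, GV, KQ, HJ, SX]
Visit GG → queue [SO, BY, GV, KQ, HJ, SX]
Visit SO; enqueue YS, MF → queue [BY, GV, KQ, HJ, SX, YS, MF]
Visit BY; enqueue XS → queue [GV, KQ, HJ, SX, YS, MF, XS]
Visit GV; enqueue IK, HT, DP → queue [KQ, HJ, SX, YS, MF, XS, IK, HT, DP]
Visit KQ; enqueue PS, YH → queue [HJ, SX, YS, MF, XS, IK, HT, DP, PS, YH]
Visit HJ → queue [SX, YS, MF, XS, IK, HT, DP, PS, YH]
Visit SX → queue [YS, MF, XS, IK, HT, DP, PS, YH]
Visit YS → queue [MF, XS, IK, HT, DP, PS, YH]
Visit MF → queue [XS, IK, HT, DP, PS, YH]
Visit XS → queue [IK, HT, DP, PS, YH]
Visit IK; enqueue HB → queue [HT, DP, PS, YH, HB]
Visit HT → queue [DP, PS, YH, HB]
Visit DP → queue [PS, YH, HB]
Visit PS → queue [YH, HB]
Visit YH; enqueue KJ → queue [HB, KJ]
Visit HB → queue [KJ]
Visit KJ → queue []

WW → GR → GG → SO → BY → GV → KQ → HJ → SX → YS → MF → XS → IK → HT → DP → PS → YH → HB → KJ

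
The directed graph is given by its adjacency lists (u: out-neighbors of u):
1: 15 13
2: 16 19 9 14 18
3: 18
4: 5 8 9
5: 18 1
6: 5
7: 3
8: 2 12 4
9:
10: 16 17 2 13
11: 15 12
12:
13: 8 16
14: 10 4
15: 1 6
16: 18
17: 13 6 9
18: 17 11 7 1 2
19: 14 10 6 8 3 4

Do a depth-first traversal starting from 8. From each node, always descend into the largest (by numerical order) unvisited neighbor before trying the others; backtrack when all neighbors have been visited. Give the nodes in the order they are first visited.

8, 12, 4, 9, 5, 18, 17, 13, 16, 6, 11, 15, 1, 7, 3, 2, 19, 14, 10

Visit 8
8 → 12
8 → 4
4 → 9
4 → 5
5 → 18
18 → 17
17 → 13
13 → 16
17 → 6
18 → 11
11 → 15
15 → 1
18 → 7
7 → 3
18 → 2
2 → 19
19 → 14
14 → 10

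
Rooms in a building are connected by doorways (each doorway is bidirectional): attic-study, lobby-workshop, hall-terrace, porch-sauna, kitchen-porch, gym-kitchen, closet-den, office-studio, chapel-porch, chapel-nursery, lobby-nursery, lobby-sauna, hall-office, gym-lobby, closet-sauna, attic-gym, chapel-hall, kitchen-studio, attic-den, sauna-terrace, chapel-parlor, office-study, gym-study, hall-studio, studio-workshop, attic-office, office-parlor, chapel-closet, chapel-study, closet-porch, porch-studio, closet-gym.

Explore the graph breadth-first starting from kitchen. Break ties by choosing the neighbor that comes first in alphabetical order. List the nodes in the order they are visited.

kitchen gym porch studio attic closet lobby study chapel sauna hall office workshop den nursery parlor terrace

Visit kitchen; enqueue gym, porch, studio → queue [gym, porch, studio]
Visit gym; enqueue attic, closet, lobby, study → queue [porch, studio, attic, closet, lobby, study]
Visit porch; enqueue chapel, sauna → queue [studio, attic, closet, lobby, study, chapel, sauna]
Visit studio; enqueue hall, office, workshop → queue [attic, closet, lobby, study, chapel, sauna, hall, office, workshop]
Visit attic; enqueue den → queue [closet, lobby, study, chapel, sauna, hall, office, workshop, den]
Visit closet → queue [lobby, study, chapel, sauna, hall, office, workshop, den]
Visit lobby; enqueue nursery → queue [study, chapel, sauna, hall, office, workshop, den, nursery]
Visit study → queue [chapel, sauna, hall, office, workshop, den, nursery]
Visit chapel; enqueue parlor → queue [sauna, hall, office, workshop, den, nursery, parlor]
Visit sauna; enqueue terrace → queue [hall, office, workshop, den, nursery, parlor, terrace]
Visit hall → queue [office, workshop, den, nursery, parlor, terrace]
Visit office → queue [workshop, den, nursery, parlor, terrace]
Visit workshop → queue [den, nursery, parlor, terrace]
Visit den → queue [nursery, parlor, terrace]
Visit nursery → queue [parlor, terrace]
Visit parlor → queue [terrace]
Visit terrace → queue []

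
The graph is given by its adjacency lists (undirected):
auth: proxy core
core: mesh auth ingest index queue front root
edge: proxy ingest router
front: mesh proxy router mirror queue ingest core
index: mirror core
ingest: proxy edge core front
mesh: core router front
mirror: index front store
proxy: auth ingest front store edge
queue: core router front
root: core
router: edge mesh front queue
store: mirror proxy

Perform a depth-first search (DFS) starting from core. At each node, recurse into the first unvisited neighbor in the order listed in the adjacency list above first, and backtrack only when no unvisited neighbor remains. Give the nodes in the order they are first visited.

core, mesh, router, edge, proxy, auth, ingest, front, mirror, index, store, queue, root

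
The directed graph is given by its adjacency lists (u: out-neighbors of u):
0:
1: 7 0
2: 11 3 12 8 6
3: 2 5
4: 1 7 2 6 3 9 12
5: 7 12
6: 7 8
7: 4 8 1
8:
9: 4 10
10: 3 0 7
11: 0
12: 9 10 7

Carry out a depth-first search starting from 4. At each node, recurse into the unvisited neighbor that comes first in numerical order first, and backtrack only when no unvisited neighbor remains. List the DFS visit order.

Visit 4
4 → 1
1 → 0
1 → 7
7 → 8
4 → 2
2 → 3
3 → 5
5 → 12
12 → 9
9 → 10
2 → 6
2 → 11

4, 1, 0, 7, 8, 2, 3, 5, 12, 9, 10, 6, 11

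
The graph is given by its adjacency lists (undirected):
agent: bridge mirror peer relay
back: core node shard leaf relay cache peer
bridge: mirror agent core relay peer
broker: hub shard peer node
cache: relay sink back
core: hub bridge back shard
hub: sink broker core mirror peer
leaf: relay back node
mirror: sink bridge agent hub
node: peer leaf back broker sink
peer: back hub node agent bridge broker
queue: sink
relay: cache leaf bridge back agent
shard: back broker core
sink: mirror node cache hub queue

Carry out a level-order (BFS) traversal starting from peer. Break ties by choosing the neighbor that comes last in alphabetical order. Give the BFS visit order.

Visit peer; enqueue node, hub, broker, bridge, back, agent → queue [node, hub, broker, bridge, back, agent]
Visit node; enqueue sink, leaf → queue [hub, broker, bridge, back, agent, sink, leaf]
Visit hub; enqueue mirror, core → queue [broker, bridge, back, agent, sink, leaf, mirror, core]
Visit broker; enqueue shard → queue [bridge, back, agent, sink, leaf, mirror, core, shard]
Visit bridge; enqueue relay → queue [back, agent, sink, leaf, mirror, core, shard, relay]
Visit back; enqueue cache → queue [agent, sink, leaf, mirror, core, shard, relay, cache]
Visit agent → queue [sink, leaf, mirror, core, shard, relay, cache]
Visit sink; enqueue queue → queue [leaf, mirror, core, shard, relay, cache, queue]
Visit leaf → queue [mirror, core, shard, relay, cache, queue]
Visit mirror → queue [core, shard, relay, cache, queue]
Visit core → queue [shard, relay, cache, queue]
Visit shard → queue [relay, cache, queue]
Visit relay → queue [cache, queue]
Visit cache → queue [queue]
Visit queue → queue []

peer, node, hub, broker, bridge, back, agent, sink, leaf, mirror, core, shard, relay, cache, queue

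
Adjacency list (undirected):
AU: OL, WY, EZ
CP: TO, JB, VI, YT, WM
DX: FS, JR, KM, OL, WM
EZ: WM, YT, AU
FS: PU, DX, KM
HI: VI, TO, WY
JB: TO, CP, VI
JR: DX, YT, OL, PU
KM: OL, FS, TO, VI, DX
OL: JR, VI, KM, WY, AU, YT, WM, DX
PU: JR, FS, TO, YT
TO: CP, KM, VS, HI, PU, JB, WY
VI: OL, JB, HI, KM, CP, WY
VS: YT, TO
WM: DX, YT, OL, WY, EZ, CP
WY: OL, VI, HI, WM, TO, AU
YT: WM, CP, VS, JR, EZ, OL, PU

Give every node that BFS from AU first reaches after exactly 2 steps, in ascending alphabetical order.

DX, HI, JR, KM, TO, VI, WM, YT

Level 0: AU
Level 1: EZ, OL, WY
Level 2: DX, HI, JR, KM, TO, VI, WM, YT
Level 3: CP, FS, JB, PU, VS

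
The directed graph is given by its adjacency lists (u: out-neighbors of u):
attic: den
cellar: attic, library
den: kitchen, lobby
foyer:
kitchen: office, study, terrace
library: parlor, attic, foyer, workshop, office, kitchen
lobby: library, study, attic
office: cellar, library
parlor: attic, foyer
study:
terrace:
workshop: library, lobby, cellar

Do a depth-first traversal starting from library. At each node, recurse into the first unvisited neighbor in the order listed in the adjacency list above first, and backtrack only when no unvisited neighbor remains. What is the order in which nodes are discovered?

Visit library
library → parlor
parlor → attic
attic → den
den → kitchen
kitchen → office
office → cellar
kitchen → study
kitchen → terrace
den → lobby
parlor → foyer
library → workshop

library, parlor, attic, den, kitchen, office, cellar, study, terrace, lobby, foyer, workshop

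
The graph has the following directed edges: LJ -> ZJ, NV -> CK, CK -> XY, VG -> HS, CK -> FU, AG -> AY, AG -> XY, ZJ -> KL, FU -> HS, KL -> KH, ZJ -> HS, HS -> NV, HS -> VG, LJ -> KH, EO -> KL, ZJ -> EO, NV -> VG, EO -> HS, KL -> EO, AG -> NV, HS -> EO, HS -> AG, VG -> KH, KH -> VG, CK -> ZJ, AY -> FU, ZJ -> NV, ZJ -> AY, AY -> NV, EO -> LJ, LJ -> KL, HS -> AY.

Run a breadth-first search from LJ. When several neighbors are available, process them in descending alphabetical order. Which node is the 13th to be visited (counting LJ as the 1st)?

Visit LJ; enqueue ZJ, KL, KH → queue [ZJ, KL, KH]
Visit ZJ; enqueue NV, HS, EO, AY → queue [KL, KH, NV, HS, EO, AY]
Visit KL → queue [KH, NV, HS, EO, AY]
Visit KH; enqueue VG → queue [NV, HS, EO, AY, VG]
Visit NV; enqueue CK → queue [HS, EO, AY, VG, CK]
Visit HS; enqueue AG → queue [EO, AY, VG, CK, AG]
Visit EO → queue [AY, VG, CK, AG]
Visit AY; enqueue FU → queue [VG, CK, AG, FU]
Visit VG → queue [CK, AG, FU]
Visit CK; enqueue XY → queue [AG, FU, XY]
Visit AG → queue [FU, XY]
Visit FU → queue [XY]
Visit XY → queue []

Visit order: LJ, ZJ, KL, KH, NV, HS, EO, AY, VG, CK, AG, FU, XY

XY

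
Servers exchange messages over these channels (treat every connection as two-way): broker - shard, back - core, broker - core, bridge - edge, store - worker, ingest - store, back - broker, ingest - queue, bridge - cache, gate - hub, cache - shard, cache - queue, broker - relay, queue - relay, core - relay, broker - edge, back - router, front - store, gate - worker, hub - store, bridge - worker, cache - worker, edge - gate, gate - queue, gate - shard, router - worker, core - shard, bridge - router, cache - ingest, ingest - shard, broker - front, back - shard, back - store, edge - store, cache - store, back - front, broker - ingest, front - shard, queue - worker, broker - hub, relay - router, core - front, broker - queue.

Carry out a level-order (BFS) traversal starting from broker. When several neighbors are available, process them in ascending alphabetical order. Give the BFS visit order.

broker -> back -> core -> edge -> front -> hub -> ingest -> queue -> relay -> shard -> router -> store -> bridge -> gate -> cache -> worker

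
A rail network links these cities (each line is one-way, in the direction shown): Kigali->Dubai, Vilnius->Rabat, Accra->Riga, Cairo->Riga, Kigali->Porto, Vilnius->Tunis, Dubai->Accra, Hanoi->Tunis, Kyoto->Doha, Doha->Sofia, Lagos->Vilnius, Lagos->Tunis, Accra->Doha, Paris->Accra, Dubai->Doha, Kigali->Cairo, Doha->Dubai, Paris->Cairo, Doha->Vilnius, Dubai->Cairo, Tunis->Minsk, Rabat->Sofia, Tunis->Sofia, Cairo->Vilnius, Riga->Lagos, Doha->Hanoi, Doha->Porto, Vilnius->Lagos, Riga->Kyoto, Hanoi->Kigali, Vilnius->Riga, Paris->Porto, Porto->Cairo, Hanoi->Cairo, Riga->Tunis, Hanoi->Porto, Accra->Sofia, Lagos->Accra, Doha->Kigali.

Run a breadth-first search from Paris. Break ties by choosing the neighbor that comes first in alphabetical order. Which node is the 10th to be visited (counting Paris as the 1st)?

Hanoi

Visit Paris; enqueue Accra, Cairo, Porto → queue [Accra, Cairo, Porto]
Visit Accra; enqueue Doha, Riga, Sofia → queue [Cairo, Porto, Doha, Riga, Sofia]
Visit Cairo; enqueue Vilnius → queue [Porto, Doha, Riga, Sofia, Vilnius]
Visit Porto → queue [Doha, Riga, Sofia, Vilnius]
Visit Doha; enqueue Dubai, Hanoi, Kigali → queue [Riga, Sofia, Vilnius, Dubai, Hanoi, Kigali]
Visit Riga; enqueue Kyoto, Lagos, Tunis → queue [Sofia, Vilnius, Dubai, Hanoi, Kigali, Kyoto, Lagos, Tunis]
Visit Sofia → queue [Vilnius, Dubai, Hanoi, Kigali, Kyoto, Lagos, Tunis]
Visit Vilnius; enqueue Rabat → queue [Dubai, Hanoi, Kigali, Kyoto, Lagos, Tunis, Rabat]
Visit Dubai → queue [Hanoi, Kigali, Kyoto, Lagos, Tunis, Rabat]
Visit Hanoi → queue [Kigali, Kyoto, Lagos, Tunis, Rabat]
Visit Kigali → queue [Kyoto, Lagos, Tunis, Rabat]
Visit Kyoto → queue [Lagos, Tunis, Rabat]
Visit Lagos → queue [Tunis, Rabat]
Visit Tunis; enqueue Minsk → queue [Rabat, Minsk]
Visit Rabat → queue [Minsk]
Visit Minsk → queue []

Visit order: Paris, Accra, Cairo, Porto, Doha, Riga, Sofia, Vilnius, Dubai, Hanoi, Kigali, Kyoto, Lagos, Tunis, Rabat, Minsk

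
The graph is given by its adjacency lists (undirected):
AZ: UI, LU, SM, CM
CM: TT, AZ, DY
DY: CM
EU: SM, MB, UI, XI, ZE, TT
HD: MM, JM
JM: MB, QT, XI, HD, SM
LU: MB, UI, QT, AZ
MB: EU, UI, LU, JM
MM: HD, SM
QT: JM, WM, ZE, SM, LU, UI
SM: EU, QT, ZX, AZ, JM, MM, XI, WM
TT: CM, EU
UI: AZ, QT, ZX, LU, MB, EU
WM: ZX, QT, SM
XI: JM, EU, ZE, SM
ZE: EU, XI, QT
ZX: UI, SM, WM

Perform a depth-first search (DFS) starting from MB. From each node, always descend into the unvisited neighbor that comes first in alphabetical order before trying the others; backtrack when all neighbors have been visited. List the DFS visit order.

MB, EU, SM, AZ, CM, DY, TT, LU, QT, JM, HD, MM, XI, ZE, UI, ZX, WM

Visit MB
MB → EU
EU → SM
SM → AZ
AZ → CM
CM → DY
CM → TT
AZ → LU
LU → QT
QT → JM
JM → HD
HD → MM
JM → XI
XI → ZE
QT → UI
UI → ZX
ZX → WM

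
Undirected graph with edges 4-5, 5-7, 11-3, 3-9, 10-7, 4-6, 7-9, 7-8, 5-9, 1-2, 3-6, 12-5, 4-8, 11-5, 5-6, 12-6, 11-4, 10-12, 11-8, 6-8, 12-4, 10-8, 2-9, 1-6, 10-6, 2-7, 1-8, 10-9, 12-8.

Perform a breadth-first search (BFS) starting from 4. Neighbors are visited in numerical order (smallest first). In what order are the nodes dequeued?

4 → 5 → 6 → 8 → 11 → 12 → 7 → 9 → 1 → 3 → 10 → 2

Visit 4; enqueue 5, 6, 8, 11, 12 → queue [5, 6, 8, 11, 12]
Visit 5; enqueue 7, 9 → queue [6, 8, 11, 12, 7, 9]
Visit 6; enqueue 1, 3, 10 → queue [8, 11, 12, 7, 9, 1, 3, 10]
Visit 8 → queue [11, 12, 7, 9, 1, 3, 10]
Visit 11 → queue [12, 7, 9, 1, 3, 10]
Visit 12 → queue [7, 9, 1, 3, 10]
Visit 7; enqueue 2 → queue [9, 1, 3, 10, 2]
Visit 9 → queue [1, 3, 10, 2]
Visit 1 → queue [3, 10, 2]
Visit 3 → queue [10, 2]
Visit 10 → queue [2]
Visit 2 → queue []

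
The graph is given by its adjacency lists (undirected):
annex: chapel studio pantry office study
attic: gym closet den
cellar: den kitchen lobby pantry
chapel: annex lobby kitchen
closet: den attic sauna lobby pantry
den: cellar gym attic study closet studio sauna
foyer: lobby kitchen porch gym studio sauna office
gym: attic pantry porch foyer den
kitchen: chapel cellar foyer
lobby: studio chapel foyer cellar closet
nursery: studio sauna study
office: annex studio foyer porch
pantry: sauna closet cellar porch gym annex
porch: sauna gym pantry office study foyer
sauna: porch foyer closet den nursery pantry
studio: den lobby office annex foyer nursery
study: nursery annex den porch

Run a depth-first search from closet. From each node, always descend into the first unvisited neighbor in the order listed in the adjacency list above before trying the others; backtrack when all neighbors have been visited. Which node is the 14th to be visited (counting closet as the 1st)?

Visit closet
closet → den
den → cellar
cellar → kitchen
kitchen → chapel
chapel → annex
annex → studio
studio → lobby
lobby → foyer
foyer → porch
porch → sauna
sauna → nursery
nursery → study
sauna → pantry
pantry → gym
gym → attic
porch → office

Visit order: closet, den, cellar, kitchen, chapel, annex, studio, lobby, foyer, porch, sauna, nursery, study, pantry, gym, attic, office

pantry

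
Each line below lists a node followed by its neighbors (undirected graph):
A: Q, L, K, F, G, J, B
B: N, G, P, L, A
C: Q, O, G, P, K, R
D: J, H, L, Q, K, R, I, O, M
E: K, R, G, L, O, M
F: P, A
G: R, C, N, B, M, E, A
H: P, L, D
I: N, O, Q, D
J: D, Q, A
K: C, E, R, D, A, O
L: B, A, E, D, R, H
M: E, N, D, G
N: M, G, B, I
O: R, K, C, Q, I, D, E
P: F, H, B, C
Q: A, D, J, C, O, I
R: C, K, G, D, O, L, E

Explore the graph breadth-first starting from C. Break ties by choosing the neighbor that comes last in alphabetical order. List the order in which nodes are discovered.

C -> R -> Q -> P -> O -> K -> G -> L -> E -> D -> J -> I -> A -> H -> F -> B -> N -> M

Visit C; enqueue R, Q, P, O, K, G → queue [R, Q, P, O, K, G]
Visit R; enqueue L, E, D → queue [Q, P, O, K, G, L, E, D]
Visit Q; enqueue J, I, A → queue [P, O, K, G, L, E, D, J, I, A]
Visit P; enqueue H, F, B → queue [O, K, G, L, E, D, J, I, A, H, F, B]
Visit O → queue [K, G, L, E, D, J, I, A, H, F, B]
Visit K → queue [G, L, E, D, J, I, A, H, F, B]
Visit G; enqueue N, M → queue [L, E, D, J, I, A, H, F, B, N, M]
Visit L → queue [E, D, J, I, A, H, F, B, N, M]
Visit E → queue [D, J, I, A, H, F, B, N, M]
Visit D → queue [J, I, A, H, F, B, N, M]
Visit J → queue [I, A, H, F, B, N, M]
Visit I → queue [A, H, F, B, N, M]
Visit A → queue [H, F, B, N, M]
Visit H → queue [F, B, N, M]
Visit F → queue [B, N, M]
Visit B → queue [N, M]
Visit N → queue [M]
Visit M → queue []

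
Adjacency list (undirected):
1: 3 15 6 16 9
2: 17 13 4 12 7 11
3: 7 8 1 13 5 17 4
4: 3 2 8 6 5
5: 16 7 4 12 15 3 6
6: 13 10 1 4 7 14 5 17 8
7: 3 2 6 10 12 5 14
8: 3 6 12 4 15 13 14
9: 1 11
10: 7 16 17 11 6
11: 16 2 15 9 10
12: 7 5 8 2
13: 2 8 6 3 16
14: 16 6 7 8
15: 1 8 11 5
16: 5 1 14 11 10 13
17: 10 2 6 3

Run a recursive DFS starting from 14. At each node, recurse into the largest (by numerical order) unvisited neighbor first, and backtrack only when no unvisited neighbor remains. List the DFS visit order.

14, 16, 13, 8, 15, 11, 10, 17, 6, 7, 12, 5, 4, 3, 1, 9, 2

Visit 14
14 → 16
16 → 13
13 → 8
8 → 15
15 → 11
11 → 10
10 → 17
17 → 6
6 → 7
7 → 12
12 → 5
5 → 4
4 → 3
3 → 1
1 → 9
4 → 2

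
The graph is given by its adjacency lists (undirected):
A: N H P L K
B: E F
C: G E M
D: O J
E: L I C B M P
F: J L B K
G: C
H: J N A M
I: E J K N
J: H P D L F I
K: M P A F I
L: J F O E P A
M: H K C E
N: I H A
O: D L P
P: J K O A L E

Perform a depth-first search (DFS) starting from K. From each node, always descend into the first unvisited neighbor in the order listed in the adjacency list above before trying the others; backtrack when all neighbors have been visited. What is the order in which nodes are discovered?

K M H J P O D L F B E I N A C G

Visit K
K → M
M → H
H → J
J → P
P → O
O → D
O → L
L → F
F → B
B → E
E → I
I → N
N → A
E → C
C → G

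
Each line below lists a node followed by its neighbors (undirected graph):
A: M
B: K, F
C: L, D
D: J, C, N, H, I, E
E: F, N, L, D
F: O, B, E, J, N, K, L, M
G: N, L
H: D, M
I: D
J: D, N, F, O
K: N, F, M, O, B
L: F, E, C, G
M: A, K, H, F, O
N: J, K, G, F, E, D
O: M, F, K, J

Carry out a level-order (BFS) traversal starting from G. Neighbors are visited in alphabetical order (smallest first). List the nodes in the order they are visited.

Visit G; enqueue L, N → queue [L, N]
Visit L; enqueue C, E, F → queue [N, C, E, F]
Visit N; enqueue D, J, K → queue [C, E, F, D, J, K]
Visit C → queue [E, F, D, J, K]
Visit E → queue [F, D, J, K]
Visit F; enqueue B, M, O → queue [D, J, K, B, M, O]
Visit D; enqueue H, I → queue [J, K, B, M, O, H, I]
Visit J → queue [K, B, M, O, H, I]
Visit K → queue [B, M, O, H, I]
Visit B → queue [M, O, H, I]
Visit M; enqueue A → queue [O, H, I, A]
Visit O → queue [H, I, A]
Visit H → queue [I, A]
Visit I → queue [A]
Visit A → queue []

G -> L -> N -> C -> E -> F -> D -> J -> K -> B -> M -> O -> H -> I -> A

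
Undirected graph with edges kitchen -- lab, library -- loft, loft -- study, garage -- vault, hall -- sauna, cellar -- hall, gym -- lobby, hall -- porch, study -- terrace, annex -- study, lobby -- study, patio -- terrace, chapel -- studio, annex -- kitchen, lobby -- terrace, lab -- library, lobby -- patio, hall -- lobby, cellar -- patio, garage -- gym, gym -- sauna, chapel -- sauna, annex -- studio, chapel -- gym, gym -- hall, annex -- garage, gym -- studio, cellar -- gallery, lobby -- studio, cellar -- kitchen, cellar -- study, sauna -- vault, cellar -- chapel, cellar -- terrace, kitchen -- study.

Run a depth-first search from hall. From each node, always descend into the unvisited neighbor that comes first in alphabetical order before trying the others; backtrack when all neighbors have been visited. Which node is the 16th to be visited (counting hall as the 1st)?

vault

Visit hall
hall → cellar
cellar → chapel
chapel → gym
gym → garage
garage → annex
annex → kitchen
kitchen → lab
lab → library
library → loft
loft → study
study → lobby
lobby → patio
patio → terrace
lobby → studio
garage → vault
vault → sauna
cellar → gallery
hall → porch

Visit order: hall, cellar, chapel, gym, garage, annex, kitchen, lab, library, loft, study, lobby, patio, terrace, studio, vault, sauna, gallery, porch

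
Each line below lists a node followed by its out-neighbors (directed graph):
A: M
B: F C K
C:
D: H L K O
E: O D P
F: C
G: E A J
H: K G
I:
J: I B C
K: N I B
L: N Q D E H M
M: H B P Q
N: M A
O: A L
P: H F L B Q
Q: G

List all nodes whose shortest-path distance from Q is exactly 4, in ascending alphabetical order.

Level 0: Q
Level 1: G
Level 2: A, E, J
Level 3: B, C, D, I, M, O, P
Level 4: F, H, K, L
Level 5: N

F, H, K, L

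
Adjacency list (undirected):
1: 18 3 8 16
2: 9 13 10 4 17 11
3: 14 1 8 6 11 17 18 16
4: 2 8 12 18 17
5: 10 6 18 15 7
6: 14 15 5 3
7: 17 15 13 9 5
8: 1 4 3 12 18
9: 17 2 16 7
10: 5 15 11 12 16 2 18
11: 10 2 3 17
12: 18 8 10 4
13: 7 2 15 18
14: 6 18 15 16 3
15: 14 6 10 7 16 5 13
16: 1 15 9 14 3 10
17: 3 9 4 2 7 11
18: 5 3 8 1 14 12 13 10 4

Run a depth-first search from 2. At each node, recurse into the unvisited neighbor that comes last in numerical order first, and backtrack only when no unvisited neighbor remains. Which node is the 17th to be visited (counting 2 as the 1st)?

4

Visit 2
2 → 17
17 → 11
11 → 10
10 → 18
18 → 14
14 → 16
16 → 15
15 → 13
13 → 7
7 → 9
7 → 5
5 → 6
6 → 3
3 → 8
8 → 12
12 → 4
8 → 1

Visit order: 2, 17, 11, 10, 18, 14, 16, 15, 13, 7, 9, 5, 6, 3, 8, 12, 4, 1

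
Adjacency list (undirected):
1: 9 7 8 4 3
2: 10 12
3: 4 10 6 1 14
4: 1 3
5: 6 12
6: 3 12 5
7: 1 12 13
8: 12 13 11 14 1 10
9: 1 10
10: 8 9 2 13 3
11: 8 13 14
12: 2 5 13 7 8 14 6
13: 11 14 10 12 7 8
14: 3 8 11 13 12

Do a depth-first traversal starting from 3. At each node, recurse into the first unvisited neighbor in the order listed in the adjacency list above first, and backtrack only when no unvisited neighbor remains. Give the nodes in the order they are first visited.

Visit 3
3 → 4
4 → 1
1 → 9
9 → 10
10 → 8
8 → 12
12 → 2
12 → 5
5 → 6
12 → 13
13 → 11
11 → 14
13 → 7

3, 4, 1, 9, 10, 8, 12, 2, 5, 6, 13, 11, 14, 7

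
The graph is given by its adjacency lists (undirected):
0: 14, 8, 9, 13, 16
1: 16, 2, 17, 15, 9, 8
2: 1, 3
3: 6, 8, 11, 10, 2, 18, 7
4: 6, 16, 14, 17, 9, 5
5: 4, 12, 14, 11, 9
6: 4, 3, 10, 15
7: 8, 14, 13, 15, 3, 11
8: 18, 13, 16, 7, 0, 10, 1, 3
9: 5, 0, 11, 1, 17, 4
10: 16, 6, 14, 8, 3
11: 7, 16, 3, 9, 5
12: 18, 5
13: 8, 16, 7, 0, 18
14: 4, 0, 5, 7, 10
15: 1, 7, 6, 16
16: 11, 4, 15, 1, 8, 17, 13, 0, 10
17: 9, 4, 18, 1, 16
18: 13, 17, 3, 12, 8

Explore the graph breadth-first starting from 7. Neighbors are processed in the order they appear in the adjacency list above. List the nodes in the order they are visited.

Visit 7; enqueue 8, 14, 13, 15, 3, 11 → queue [8, 14, 13, 15, 3, 11]
Visit 8; enqueue 18, 16, 0, 10, 1 → queue [14, 13, 15, 3, 11, 18, 16, 0, 10, 1]
Visit 14; enqueue 4, 5 → queue [13, 15, 3, 11, 18, 16, 0, 10, 1, 4, 5]
Visit 13 → queue [15, 3, 11, 18, 16, 0, 10, 1, 4, 5]
Visit 15; enqueue 6 → queue [3, 11, 18, 16, 0, 10, 1, 4, 5, 6]
Visit 3; enqueue 2 → queue [11, 18, 16, 0, 10, 1, 4, 5, 6, 2]
Visit 11; enqueue 9 → queue [18, 16, 0, 10, 1, 4, 5, 6, 2, 9]
Visit 18; enqueue 17, 12 → queue [16, 0, 10, 1, 4, 5, 6, 2, 9, 17, 12]
Visit 16 → queue [0, 10, 1, 4, 5, 6, 2, 9, 17, 12]
Visit 0 → queue [10, 1, 4, 5, 6, 2, 9, 17, 12]
Visit 10 → queue [1, 4, 5, 6, 2, 9, 17, 12]
Visit 1 → queue [4, 5, 6, 2, 9, 17, 12]
Visit 4 → queue [5, 6, 2, 9, 17, 12]
Visit 5 → queue [6, 2, 9, 17, 12]
Visit 6 → queue [2, 9, 17, 12]
Visit 2 → queue [9, 17, 12]
Visit 9 → queue [17, 12]
Visit 17 → queue [12]
Visit 12 → queue []

7 8 14 13 15 3 11 18 16 0 10 1 4 5 6 2 9 17 12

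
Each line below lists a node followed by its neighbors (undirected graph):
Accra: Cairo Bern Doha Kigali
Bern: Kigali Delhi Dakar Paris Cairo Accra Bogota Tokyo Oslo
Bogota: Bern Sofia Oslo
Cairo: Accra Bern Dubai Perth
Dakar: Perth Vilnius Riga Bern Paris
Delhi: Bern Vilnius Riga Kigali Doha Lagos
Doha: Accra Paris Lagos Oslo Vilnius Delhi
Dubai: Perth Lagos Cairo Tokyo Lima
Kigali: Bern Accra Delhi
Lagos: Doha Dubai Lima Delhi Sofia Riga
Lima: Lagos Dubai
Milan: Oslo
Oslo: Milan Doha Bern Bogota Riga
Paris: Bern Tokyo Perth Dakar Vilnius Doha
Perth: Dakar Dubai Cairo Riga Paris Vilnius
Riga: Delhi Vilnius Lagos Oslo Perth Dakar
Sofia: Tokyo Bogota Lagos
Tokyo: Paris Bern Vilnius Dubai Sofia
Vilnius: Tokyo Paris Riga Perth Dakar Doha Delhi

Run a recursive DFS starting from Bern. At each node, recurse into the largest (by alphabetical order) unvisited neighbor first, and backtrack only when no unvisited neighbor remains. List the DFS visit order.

Bern -> Tokyo -> Vilnius -> Riga -> Perth -> Paris -> Doha -> Oslo -> Milan -> Bogota -> Sofia -> Lagos -> Lima -> Dubai -> Cairo -> Accra -> Kigali -> Delhi -> Dakar

Visit Bern
Bern → Tokyo
Tokyo → Vilnius
Vilnius → Riga
Riga → Perth
Perth → Paris
Paris → Doha
Doha → Oslo
Oslo → Milan
Oslo → Bogota
Bogota → Sofia
Sofia → Lagos
Lagos → Lima
Lima → Dubai
Dubai → Cairo
Cairo → Accra
Accra → Kigali
Kigali → Delhi
Paris → Dakar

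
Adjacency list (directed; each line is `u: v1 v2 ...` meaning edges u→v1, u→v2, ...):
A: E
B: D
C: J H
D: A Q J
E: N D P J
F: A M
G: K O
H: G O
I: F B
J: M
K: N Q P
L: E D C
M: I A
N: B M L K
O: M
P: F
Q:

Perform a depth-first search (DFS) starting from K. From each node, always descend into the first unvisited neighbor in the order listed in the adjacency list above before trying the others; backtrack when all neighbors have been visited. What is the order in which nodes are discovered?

K, N, B, D, A, E, P, F, M, I, J, Q, L, C, H, G, O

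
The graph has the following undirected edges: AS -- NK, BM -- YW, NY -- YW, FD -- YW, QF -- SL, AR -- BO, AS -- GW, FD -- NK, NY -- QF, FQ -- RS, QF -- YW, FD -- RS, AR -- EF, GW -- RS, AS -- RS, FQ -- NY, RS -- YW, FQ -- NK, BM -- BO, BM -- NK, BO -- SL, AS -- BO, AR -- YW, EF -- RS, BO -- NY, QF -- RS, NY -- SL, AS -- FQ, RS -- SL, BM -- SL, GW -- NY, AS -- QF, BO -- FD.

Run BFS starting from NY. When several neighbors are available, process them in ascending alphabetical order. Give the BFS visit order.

Visit NY; enqueue BO, FQ, GW, QF, SL, YW → queue [BO, FQ, GW, QF, SL, YW]
Visit BO; enqueue AR, AS, BM, FD → queue [FQ, GW, QF, SL, YW, AR, AS, BM, FD]
Visit FQ; enqueue NK, RS → queue [GW, QF, SL, YW, AR, AS, BM, FD, NK, RS]
Visit GW → queue [QF, SL, YW, AR, AS, BM, FD, NK, RS]
Visit QF → queue [SL, YW, AR, AS, BM, FD, NK, RS]
Visit SL → queue [YW, AR, AS, BM, FD, NK, RS]
Visit YW → queue [AR, AS, BM, FD, NK, RS]
Visit AR; enqueue EF → queue [AS, BM, FD, NK, RS, EF]
Visit AS → queue [BM, FD, NK, RS, EF]
Visit BM → queue [FD, NK, RS, EF]
Visit FD → queue [NK, RS, EF]
Visit NK → queue [RS, EF]
Visit RS → queue [EF]
Visit EF → queue []

NY, BO, FQ, GW, QF, SL, YW, AR, AS, BM, FD, NK, RS, EF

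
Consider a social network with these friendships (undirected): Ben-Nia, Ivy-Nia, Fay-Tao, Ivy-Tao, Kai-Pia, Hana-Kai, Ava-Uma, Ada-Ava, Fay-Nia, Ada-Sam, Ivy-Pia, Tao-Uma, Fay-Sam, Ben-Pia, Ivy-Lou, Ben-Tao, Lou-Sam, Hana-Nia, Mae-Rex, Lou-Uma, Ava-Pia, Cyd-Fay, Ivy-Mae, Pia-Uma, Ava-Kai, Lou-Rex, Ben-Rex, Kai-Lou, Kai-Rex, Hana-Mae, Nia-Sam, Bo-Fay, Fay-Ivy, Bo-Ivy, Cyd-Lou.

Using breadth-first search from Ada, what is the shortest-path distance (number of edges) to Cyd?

3

Level 0: Ada
Level 1: Ava, Sam
Level 2: Fay, Kai, Lou, Nia, Pia, Uma
Level 3: Ben, Bo, Cyd, Hana, Ivy, Rex, Tao
Level 4: Mae
Cyd first appears at level 3.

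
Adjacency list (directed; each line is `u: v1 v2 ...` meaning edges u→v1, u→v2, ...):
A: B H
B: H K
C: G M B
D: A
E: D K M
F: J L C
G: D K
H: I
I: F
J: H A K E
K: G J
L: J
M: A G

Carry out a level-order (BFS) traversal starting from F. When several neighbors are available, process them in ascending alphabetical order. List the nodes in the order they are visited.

Visit F; enqueue C, J, L → queue [C, J, L]
Visit C; enqueue B, G, M → queue [J, L, B, G, M]
Visit J; enqueue A, E, H, K → queue [L, B, G, M, A, E, H, K]
Visit L → queue [B, G, M, A, E, H, K]
Visit B → queue [G, M, A, E, H, K]
Visit G; enqueue D → queue [M, A, E, H, K, D]
Visit M → queue [A, E, H, K, D]
Visit A → queue [E, H, K, D]
Visit E → queue [H, K, D]
Visit H; enqueue I → queue [K, D, I]
Visit K → queue [D, I]
Visit D → queue [I]
Visit I → queue []

F, C, J, L, B, G, M, A, E, H, K, D, I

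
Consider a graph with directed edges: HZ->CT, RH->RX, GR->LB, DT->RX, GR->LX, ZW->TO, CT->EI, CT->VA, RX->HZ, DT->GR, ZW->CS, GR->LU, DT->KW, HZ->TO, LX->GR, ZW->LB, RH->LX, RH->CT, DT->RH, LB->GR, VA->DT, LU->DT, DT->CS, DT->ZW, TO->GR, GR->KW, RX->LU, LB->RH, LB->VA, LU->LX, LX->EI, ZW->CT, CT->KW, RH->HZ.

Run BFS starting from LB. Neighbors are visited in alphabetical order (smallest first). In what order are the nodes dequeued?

Visit LB; enqueue GR, RH, VA → queue [GR, RH, VA]
Visit GR; enqueue KW, LU, LX → queue [RH, VA, KW, LU, LX]
Visit RH; enqueue CT, HZ, RX → queue [VA, KW, LU, LX, CT, HZ, RX]
Visit VA; enqueue DT → queue [KW, LU, LX, CT, HZ, RX, DT]
Visit KW → queue [LU, LX, CT, HZ, RX, DT]
Visit LU → queue [LX, CT, HZ, RX, DT]
Visit LX; enqueue EI → queue [CT, HZ, RX, DT, EI]
Visit CT → queue [HZ, RX, DT, EI]
Visit HZ; enqueue TO → queue [RX, DT, EI, TO]
Visit RX → queue [DT, EI, TO]
Visit DT; enqueue CS, ZW → queue [EI, TO, CS, ZW]
Visit EI → queue [TO, CS, ZW]
Visit TO → queue [CS, ZW]
Visit CS → queue [ZW]
Visit ZW → queue []

LB → GR → RH → VA → KW → LU → LX → CT → HZ → RX → DT → EI → TO → CS → ZW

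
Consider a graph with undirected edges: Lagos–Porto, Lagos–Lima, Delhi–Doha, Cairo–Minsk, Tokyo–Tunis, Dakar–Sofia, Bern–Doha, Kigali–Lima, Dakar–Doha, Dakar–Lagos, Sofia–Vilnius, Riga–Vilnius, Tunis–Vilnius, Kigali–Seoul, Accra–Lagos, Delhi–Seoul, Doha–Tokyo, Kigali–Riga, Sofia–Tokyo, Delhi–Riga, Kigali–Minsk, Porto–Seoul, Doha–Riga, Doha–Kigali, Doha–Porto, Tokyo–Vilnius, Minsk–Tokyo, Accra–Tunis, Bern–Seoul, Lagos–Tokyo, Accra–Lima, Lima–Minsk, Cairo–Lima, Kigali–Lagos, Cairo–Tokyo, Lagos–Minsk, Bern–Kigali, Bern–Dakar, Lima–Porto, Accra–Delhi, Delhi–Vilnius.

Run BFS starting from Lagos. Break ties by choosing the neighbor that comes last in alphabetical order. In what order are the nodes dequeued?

Lagos, Tokyo, Porto, Minsk, Lima, Kigali, Dakar, Accra, Vilnius, Tunis, Sofia, Doha, Cairo, Seoul, Riga, Bern, Delhi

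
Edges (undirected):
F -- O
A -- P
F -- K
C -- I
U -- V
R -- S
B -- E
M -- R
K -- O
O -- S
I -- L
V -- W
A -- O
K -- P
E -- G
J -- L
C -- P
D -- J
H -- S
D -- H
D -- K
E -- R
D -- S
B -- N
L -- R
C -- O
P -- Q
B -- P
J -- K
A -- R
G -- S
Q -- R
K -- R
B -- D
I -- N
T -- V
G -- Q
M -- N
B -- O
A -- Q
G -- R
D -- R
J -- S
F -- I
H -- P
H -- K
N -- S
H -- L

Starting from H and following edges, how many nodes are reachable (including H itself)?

19

BFS from H visits: H, D, K, L, P, S, B, J, R, F, O, I, A, C, Q, G, N, E, M
Reachable nodes: 19 of 23 total.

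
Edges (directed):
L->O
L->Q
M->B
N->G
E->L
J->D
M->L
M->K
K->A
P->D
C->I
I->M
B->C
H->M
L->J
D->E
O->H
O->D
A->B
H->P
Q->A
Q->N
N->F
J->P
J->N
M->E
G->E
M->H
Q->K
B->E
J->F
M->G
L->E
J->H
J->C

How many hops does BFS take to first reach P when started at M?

2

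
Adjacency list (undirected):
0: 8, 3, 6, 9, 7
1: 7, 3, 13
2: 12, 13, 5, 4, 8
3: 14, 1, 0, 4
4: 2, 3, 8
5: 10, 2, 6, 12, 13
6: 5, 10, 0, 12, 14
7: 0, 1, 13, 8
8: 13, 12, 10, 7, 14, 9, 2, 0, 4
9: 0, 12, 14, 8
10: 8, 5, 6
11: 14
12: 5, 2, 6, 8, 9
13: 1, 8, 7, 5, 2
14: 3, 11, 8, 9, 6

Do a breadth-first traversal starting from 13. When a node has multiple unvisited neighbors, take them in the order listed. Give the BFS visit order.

Visit 13; enqueue 1, 8, 7, 5, 2 → queue [1, 8, 7, 5, 2]
Visit 1; enqueue 3 → queue [8, 7, 5, 2, 3]
Visit 8; enqueue 12, 10, 14, 9, 0, 4 → queue [7, 5, 2, 3, 12, 10, 14, 9, 0, 4]
Visit 7 → queue [5, 2, 3, 12, 10, 14, 9, 0, 4]
Visit 5; enqueue 6 → queue [2, 3, 12, 10, 14, 9, 0, 4, 6]
Visit 2 → queue [3, 12, 10, 14, 9, 0, 4, 6]
Visit 3 → queue [12, 10, 14, 9, 0, 4, 6]
Visit 12 → queue [10, 14, 9, 0, 4, 6]
Visit 10 → queue [14, 9, 0, 4, 6]
Visit 14; enqueue 11 → queue [9, 0, 4, 6, 11]
Visit 9 → queue [0, 4, 6, 11]
Visit 0 → queue [4, 6, 11]
Visit 4 → queue [6, 11]
Visit 6 → queue [11]
Visit 11 → queue []

13 -> 1 -> 8 -> 7 -> 5 -> 2 -> 3 -> 12 -> 10 -> 14 -> 9 -> 0 -> 4 -> 6 -> 11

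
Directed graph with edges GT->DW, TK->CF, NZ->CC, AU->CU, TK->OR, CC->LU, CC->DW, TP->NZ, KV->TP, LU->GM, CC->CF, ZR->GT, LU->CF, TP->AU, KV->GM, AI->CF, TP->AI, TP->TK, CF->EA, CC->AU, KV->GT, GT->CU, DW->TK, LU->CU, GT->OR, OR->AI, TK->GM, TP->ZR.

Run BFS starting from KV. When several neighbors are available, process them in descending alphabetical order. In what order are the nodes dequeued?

KV → TP → GT → GM → ZR → TK → NZ → AU → AI → OR → DW → CU → CF → CC → EA → LU

Visit KV; enqueue TP, GT, GM → queue [TP, GT, GM]
Visit TP; enqueue ZR, TK, NZ, AU, AI → queue [GT, GM, ZR, TK, NZ, AU, AI]
Visit GT; enqueue OR, DW, CU → queue [GM, ZR, TK, NZ, AU, AI, OR, DW, CU]
Visit GM → queue [ZR, TK, NZ, AU, AI, OR, DW, CU]
Visit ZR → queue [TK, NZ, AU, AI, OR, DW, CU]
Visit TK; enqueue CF → queue [NZ, AU, AI, OR, DW, CU, CF]
Visit NZ; enqueue CC → queue [AU, AI, OR, DW, CU, CF, CC]
Visit AU → queue [AI, OR, DW, CU, CF, CC]
Visit AI → queue [OR, DW, CU, CF, CC]
Visit OR → queue [DW, CU, CF, CC]
Visit DW → queue [CU, CF, CC]
Visit CU → queue [CF, CC]
Visit CF; enqueue EA → queue [CC, EA]
Visit CC; enqueue LU → queue [EA, LU]
Visit EA → queue [LU]
Visit LU → queue []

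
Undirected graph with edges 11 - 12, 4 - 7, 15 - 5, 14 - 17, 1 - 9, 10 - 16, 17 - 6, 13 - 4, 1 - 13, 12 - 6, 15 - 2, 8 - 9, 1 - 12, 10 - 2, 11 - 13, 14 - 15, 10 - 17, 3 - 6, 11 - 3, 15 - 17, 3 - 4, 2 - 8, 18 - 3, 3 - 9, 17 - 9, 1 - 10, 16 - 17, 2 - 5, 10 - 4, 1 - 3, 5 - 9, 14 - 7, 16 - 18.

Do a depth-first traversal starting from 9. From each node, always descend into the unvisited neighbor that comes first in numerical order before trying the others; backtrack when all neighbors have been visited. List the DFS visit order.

Visit 9
9 → 1
1 → 3
3 → 4
4 → 7
7 → 14
14 → 15
15 → 2
2 → 5
2 → 8
2 → 10
10 → 16
16 → 17
17 → 6
6 → 12
12 → 11
11 → 13
16 → 18

9, 1, 3, 4, 7, 14, 15, 2, 5, 8, 10, 16, 17, 6, 12, 11, 13, 18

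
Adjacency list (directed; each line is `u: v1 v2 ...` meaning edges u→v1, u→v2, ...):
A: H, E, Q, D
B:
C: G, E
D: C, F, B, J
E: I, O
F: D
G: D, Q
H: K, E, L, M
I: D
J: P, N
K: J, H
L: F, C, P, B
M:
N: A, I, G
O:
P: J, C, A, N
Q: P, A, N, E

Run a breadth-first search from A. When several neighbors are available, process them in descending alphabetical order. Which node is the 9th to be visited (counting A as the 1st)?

L

Visit A; enqueue Q, H, E, D → queue [Q, H, E, D]
Visit Q; enqueue P, N → queue [H, E, D, P, N]
Visit H; enqueue M, L, K → queue [E, D, P, N, M, L, K]
Visit E; enqueue O, I → queue [D, P, N, M, L, K, O, I]
Visit D; enqueue J, F, C, B → queue [P, N, M, L, K, O, I, J, F, C, B]
Visit P → queue [N, M, L, K, O, I, J, F, C, B]
Visit N; enqueue G → queue [M, L, K, O, I, J, F, C, B, G]
Visit M → queue [L, K, O, I, J, F, C, B, G]
Visit L → queue [K, O, I, J, F, C, B, G]
Visit K → queue [O, I, J, F, C, B, G]
Visit O → queue [I, J, F, C, B, G]
Visit I → queue [J, F, C, B, G]
Visit J → queue [F, C, B, G]
Visit F → queue [C, B, G]
Visit C → queue [B, G]
Visit B → queue [G]
Visit G → queue []

Visit order: A, Q, H, E, D, P, N, M, L, K, O, I, J, F, C, B, G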